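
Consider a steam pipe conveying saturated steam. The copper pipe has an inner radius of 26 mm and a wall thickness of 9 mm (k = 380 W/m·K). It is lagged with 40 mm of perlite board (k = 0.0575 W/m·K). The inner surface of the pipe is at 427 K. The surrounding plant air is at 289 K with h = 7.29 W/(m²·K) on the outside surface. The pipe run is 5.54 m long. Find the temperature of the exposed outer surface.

T ≈ 306 K

Radial resistances (cylindrical: R_cond = ln(r_o/r_i)/(2πkL), R_conv = 1/(h·2πrL)):
R_copper pipe wall = ln(35/26)/(2π×380×5.54) = 2.247×10^-5 K/W
R_perlite board = ln(75/35)/(2π×0.0575×5.54) = 0.3808 K/W
R_outer film = 1/(h_o·2πr_oL) = 1/(7.29×2π×0.075×5.54) = 0.05254 K/W
R_total = 0.4333 K/W
Q = ΔT/R_total = 138/0.4333
Q = 318 W
T_interface = T_inner − Q·ΣR(inner→interface) = 427 − 318×0.3808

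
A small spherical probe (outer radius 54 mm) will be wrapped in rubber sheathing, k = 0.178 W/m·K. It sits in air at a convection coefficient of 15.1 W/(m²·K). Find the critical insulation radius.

For a sphere r_cr = 2k/h = 2×0.178/15.1
r_cr = 23.6 mm; since the bare radius (54 mm) is above r_cr, any added insulation will reduce heat loss.

r_cr ≈ 23.6 mm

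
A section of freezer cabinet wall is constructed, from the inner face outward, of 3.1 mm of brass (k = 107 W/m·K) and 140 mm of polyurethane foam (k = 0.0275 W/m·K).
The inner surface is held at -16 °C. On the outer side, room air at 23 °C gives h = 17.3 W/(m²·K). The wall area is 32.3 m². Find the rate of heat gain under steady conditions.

Q ≈ 245 W

Thermal resistances in series:
R_brass = L/(kA) = 0.0031/(107×32.3) = 8.97×10^-7 K/W
R_polyurethane foam = L/(kA) = 0.14/(0.0275×32.3) = 0.1576 K/W
R_outer film = 1/(h_o·A) = 1/(17.3×32.3) = 0.00179 K/W
R_total = 0.1594 K/W
Q = ΔT / R_total = 39 / 0.1594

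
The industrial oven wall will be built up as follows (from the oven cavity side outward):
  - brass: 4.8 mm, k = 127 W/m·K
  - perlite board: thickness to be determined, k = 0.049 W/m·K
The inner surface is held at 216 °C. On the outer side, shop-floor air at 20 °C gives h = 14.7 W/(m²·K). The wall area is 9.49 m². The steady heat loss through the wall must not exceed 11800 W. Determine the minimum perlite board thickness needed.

Series thermal resistances:
R_brass = L/(kA) = 0.0048/(127×9.49) = 3.983×10^-6 K/W
R_outer film = 1/(h_o·A) = 1/(14.7×9.49) = 0.007168 K/W
Sum of the known resistances R_other = 0.007172 K/W
Required total resistance R_tot = ΔT/Q_allow = 196/11800 = 0.01661 K/W
R_perlite board = R_tot − R_other = 0.009438 K/W
L = R·k·A = 0.009438×0.049×9.49

L ≈ 4.39 mm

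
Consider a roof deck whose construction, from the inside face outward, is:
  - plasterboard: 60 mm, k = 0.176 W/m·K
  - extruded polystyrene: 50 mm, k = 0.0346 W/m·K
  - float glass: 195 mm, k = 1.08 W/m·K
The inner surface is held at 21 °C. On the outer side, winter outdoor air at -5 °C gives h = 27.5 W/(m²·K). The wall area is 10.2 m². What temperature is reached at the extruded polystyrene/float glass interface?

T ≈ -2.18 °C

Series thermal resistances:
R_plasterboard = L/(kA) = 0.06/(0.176×10.2) = 0.03342 K/W
R_extruded polystyrene = L/(kA) = 0.05/(0.0346×10.2) = 0.1417 K/W
R_float glass = L/(kA) = 0.195/(1.08×10.2) = 0.0177 K/W
R_outer film = 1/(h_o·A) = 1/(27.5×10.2) = 0.003565 K/W
R_total = 0.1964 K/W;  Q = ΔT/R_total = 26/0.1964 = 132.4 W
T_interface = T_inner − Q·ΣR(inner→interface) = 21 − 132×0.1751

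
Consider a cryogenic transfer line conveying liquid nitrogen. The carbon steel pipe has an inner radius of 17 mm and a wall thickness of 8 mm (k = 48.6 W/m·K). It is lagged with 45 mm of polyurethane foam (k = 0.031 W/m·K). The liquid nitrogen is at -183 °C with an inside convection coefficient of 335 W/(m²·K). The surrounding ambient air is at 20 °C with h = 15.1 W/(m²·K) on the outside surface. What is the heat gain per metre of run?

q′ ≈ 37.1 W/m

Radial resistances (cylindrical: R_cond = ln(r_o/r_i)/(2πkL), R_conv = 1/(h·2πrL)):
R_inner film = 1/(h_i·2πr₁L) = 1/(335×2π×0.017×1) = 0.02795 K/W
R_carbon steel pipe wall = ln(25/17)/(2π×48.6×1) = 0.001263 K/W
R_polyurethane foam = ln(70/25)/(2π×0.031×1) = 5.286 K/W
R_outer film = 1/(h_o·2πr_oL) = 1/(15.1×2π×0.07×1) = 0.1506 K/W
R_total = 5.466 K/W
Q = ΔT/R_total = 203/5.466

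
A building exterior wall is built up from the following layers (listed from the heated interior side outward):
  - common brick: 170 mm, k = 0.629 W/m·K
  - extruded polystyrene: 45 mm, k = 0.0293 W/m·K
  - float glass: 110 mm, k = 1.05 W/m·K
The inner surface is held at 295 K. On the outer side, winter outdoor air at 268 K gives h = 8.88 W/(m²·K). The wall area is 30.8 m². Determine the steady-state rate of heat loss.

Model the wall as resistances in series:
R_common brick = L/(kA) = 0.17/(0.629×30.8) = 0.008775 K/W
R_extruded polystyrene = L/(kA) = 0.045/(0.0293×30.8) = 0.04986 K/W
R_float glass = L/(kA) = 0.11/(1.05×30.8) = 0.003401 K/W
R_outer film = 1/(h_o·A) = 1/(8.88×30.8) = 0.003656 K/W
R_total = 0.0657 K/W
Q = ΔT / R_total = 27 / 0.0657

Q ≈ 411 W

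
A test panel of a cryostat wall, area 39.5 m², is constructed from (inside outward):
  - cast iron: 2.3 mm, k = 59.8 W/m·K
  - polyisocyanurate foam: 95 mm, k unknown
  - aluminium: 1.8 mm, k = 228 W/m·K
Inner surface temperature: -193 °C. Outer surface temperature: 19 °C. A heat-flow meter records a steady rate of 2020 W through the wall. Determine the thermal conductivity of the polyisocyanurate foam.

k ≈ 0.0229 W/(m·K)

Series thermal resistances:
R_cast iron = L/(kA) = 0.0023/(59.8×39.5) = 9.737×10^-7 K/W
R_aluminium = L/(kA) = 0.0018/(228×39.5) = 1.999×10^-7 K/W
Sum of known resistances R_other = 1.174×10^-6 K/W
Total R = ΔT/Q = 212/2020 = 0.105 K/W
R_polyisocyanurate foam = R_total − R_other = 0.1049 K/W
k = L/(R·A) = 0.095/(0.1049×39.5)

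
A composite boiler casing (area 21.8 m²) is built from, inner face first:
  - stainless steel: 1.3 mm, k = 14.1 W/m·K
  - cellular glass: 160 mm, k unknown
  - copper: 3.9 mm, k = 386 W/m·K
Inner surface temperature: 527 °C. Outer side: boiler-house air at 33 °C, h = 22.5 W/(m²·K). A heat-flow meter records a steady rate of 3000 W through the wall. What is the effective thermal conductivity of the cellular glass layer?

Thermal resistances in series:
R_stainless steel = L/(kA) = 0.0013/(14.1×21.8) = 4.229×10^-6 K/W
R_copper = L/(kA) = 0.0039/(386×21.8) = 4.635×10^-7 K/W
R_outer film = 1/(h_o·A) = 1/(22.5×21.8) = 0.002039 K/W
Sum of known resistances R_other = 0.002043 K/W
Total R = ΔT/Q = 494/3000 = 0.1647 K/W
R_cellular glass = R_total − R_other = 0.1626 K/W
k = L/(R·A) = 0.16/(0.1626×21.8)

k ≈ 0.0451 W/(m·K)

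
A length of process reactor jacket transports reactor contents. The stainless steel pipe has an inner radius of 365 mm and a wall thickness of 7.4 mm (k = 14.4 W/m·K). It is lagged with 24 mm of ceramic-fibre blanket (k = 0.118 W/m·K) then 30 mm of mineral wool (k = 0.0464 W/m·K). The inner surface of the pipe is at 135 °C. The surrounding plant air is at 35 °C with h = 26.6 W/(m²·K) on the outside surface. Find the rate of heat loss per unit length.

q′ ≈ 287 W/m

Cylindrical conduction, so R = ln(r₂/r₁)/(2πkL) per layer, in series:
R_stainless steel pipe wall = ln(372.4/365)/(2π×14.4×1) = 2.218×10^-4 K/W
R_ceramic-fibre blanket = ln(396.4/372.4)/(2π×0.118×1) = 0.08424 K/W
R_mineral wool = ln(426.4/396.4)/(2π×0.0464×1) = 0.2502 K/W
R_outer film = 1/(h_o·2πr_oL) = 1/(26.6×2π×0.4264×1) = 0.01403 K/W
R_total = 0.3487 K/W
Q = ΔT/R_total = 100/0.3487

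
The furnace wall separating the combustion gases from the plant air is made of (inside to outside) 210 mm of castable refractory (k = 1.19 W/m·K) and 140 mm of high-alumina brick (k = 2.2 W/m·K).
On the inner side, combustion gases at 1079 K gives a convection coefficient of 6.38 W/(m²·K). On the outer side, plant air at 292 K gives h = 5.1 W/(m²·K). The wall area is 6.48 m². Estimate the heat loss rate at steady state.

Treating each layer as a thermal resistance in series:
R_inner film = 1/(h_i·A) = 1/(6.38×6.48) = 0.02419 K/W
R_castable refractory = L/(kA) = 0.21/(1.19×6.48) = 0.02723 K/W
R_high-alumina brick = L/(kA) = 0.14/(2.2×6.48) = 0.00982 K/W
R_outer film = 1/(h_o·A) = 1/(5.1×6.48) = 0.03026 K/W
R_total = 0.0915 K/W
Q = ΔT / R_total = 787 / 0.0915

Q ≈ 8600 W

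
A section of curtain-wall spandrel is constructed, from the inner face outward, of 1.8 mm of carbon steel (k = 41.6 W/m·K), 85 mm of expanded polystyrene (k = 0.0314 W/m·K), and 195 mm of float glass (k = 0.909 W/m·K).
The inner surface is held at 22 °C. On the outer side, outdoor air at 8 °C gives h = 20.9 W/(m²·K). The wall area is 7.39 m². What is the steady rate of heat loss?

Model the wall as resistances in series:
R_carbon steel = L/(kA) = 0.0018/(41.6×7.39) = 5.855×10^-6 K/W
R_expanded polystyrene = L/(kA) = 0.085/(0.0314×7.39) = 0.3663 K/W
R_float glass = L/(kA) = 0.195/(0.909×7.39) = 0.02903 K/W
R_outer film = 1/(h_o·A) = 1/(20.9×7.39) = 0.006475 K/W
R_total = 0.4018 K/W
Q = ΔT / R_total = 14 / 0.4018

Q ≈ 34.8 W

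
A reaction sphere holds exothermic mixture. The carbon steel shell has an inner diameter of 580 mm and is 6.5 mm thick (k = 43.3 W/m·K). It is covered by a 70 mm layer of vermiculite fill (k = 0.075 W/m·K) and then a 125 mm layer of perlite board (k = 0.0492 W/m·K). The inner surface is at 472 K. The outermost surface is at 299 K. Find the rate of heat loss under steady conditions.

For a spherical shell R = (1/r₁ − 1/r₂)/(4πk); film R = 1/(h·4πr²). In series:
R_carbon steel shell = (1/0.29 − 1/0.2965)/(4π×43.3) = 1.389×10^-4 K/W
R_vermiculite fill = (1/0.2965 − 1/0.3665)/(4π×0.075) = 0.6835 K/W
R_perlite board = (1/0.3665 − 1/0.4915)/(4π×0.0492) = 1.122 K/W
R_total = 1.806 K/W
Q = ΔT/R_total = 173/1.806

Q ≈ 95.8 W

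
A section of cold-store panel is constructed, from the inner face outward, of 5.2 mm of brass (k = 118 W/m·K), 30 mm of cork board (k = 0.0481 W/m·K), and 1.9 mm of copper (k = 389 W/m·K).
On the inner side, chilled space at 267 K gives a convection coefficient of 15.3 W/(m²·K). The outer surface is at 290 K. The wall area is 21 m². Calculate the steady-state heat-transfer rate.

Q ≈ 701 W

Thermal resistances in series:
R_inner film = 1/(h_i·A) = 1/(15.3×21) = 0.003112 K/W
R_brass = L/(kA) = 0.0052/(118×21) = 2.098×10^-6 K/W
R_cork board = L/(kA) = 0.03/(0.0481×21) = 0.0297 K/W
R_copper = L/(kA) = 0.0019/(389×21) = 2.326×10^-7 K/W
R_total = 0.03281 K/W
Q = ΔT / R_total = 23 / 0.03281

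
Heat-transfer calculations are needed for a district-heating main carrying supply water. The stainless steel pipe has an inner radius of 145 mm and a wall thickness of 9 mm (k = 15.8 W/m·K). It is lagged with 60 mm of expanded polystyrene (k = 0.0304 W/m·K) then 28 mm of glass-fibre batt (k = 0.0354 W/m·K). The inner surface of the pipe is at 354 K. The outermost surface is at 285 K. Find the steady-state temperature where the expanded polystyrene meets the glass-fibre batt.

T ≈ 302 K

Per-layer cylindrical resistances, series-summed:
R_stainless steel pipe wall = ln(154/145)/(2π×15.8×1) = 6.066×10^-4 K/W
R_expanded polystyrene = ln(214/154)/(2π×0.0304×1) = 1.723 K/W
R_glass-fibre batt = ln(242/214)/(2π×0.0354×1) = 0.5528 K/W
R_total = 2.276 K/W
Q = ΔT/R_total = 69/2.276
Q = 30.3 W/m
T_interface = T_inner − Q·ΣR(inner→interface) = 354 − 30.3×1.723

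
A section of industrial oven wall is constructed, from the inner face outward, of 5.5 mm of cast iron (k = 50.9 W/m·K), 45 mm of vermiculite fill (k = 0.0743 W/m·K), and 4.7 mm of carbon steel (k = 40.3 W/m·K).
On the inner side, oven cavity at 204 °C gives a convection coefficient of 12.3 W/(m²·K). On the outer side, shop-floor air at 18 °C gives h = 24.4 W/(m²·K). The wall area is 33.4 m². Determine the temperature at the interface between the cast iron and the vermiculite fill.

T ≈ 183 °C

Series thermal resistances:
R_inner film = 1/(h_i·A) = 1/(12.3×33.4) = 0.002434 K/W
R_cast iron = L/(kA) = 0.0055/(50.9×33.4) = 3.235×10^-6 K/W
R_vermiculite fill = L/(kA) = 0.045/(0.0743×33.4) = 0.01813 K/W
R_carbon steel = L/(kA) = 0.0047/(40.3×33.4) = 3.492×10^-6 K/W
R_outer film = 1/(h_o·A) = 1/(24.4×33.4) = 0.001227 K/W
R_total = 0.0218 K/W;  Q = ΔT/R_total = 186/0.0218 = 8532 W
T_interface = T_inner − Q·ΣR(inner→interface) = 204 − 8530×0.002437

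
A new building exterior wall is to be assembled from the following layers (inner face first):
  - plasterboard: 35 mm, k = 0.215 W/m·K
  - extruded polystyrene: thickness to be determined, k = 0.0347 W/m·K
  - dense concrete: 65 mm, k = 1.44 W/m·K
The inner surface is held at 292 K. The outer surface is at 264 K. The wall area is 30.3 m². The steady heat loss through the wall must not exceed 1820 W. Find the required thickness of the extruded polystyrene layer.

L ≈ 8.96 mm

Model the wall as resistances in series:
R_plasterboard = L/(kA) = 0.035/(0.215×30.3) = 0.005373 K/W
R_dense concrete = L/(kA) = 0.065/(1.44×30.3) = 0.00149 K/W
Sum of the known resistances R_other = 0.006862 K/W
Required total resistance R_tot = ΔT/Q_allow = 28/1820 = 0.01538 K/W
R_extruded polystyrene = R_tot − R_other = 0.008522 K/W
L = R·k·A = 0.008522×0.0347×30.3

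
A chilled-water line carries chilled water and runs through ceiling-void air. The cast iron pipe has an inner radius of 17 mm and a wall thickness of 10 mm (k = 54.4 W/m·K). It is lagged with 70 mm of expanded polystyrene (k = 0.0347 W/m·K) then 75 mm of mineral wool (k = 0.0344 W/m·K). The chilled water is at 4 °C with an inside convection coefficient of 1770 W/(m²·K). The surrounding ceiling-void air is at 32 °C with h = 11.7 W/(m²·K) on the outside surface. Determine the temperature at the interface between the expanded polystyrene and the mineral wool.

T ≈ 23.1 °C

Treating each annulus and film as a series resistance:
R_inner film = 1/(h_i·2πr₁L) = 1/(1770×2π×0.017×1) = 0.005289 K/W
R_cast iron pipe wall = ln(27/17)/(2π×54.4×1) = 0.001353 K/W
R_expanded polystyrene = ln(97/27)/(2π×0.0347×1) = 5.866 K/W
R_mineral wool = ln(172/97)/(2π×0.0344×1) = 2.65 K/W
R_outer film = 1/(h_o·2πr_oL) = 1/(11.7×2π×0.172×1) = 0.07909 K/W
R_total = 8.601 K/W
Q = ΔT/R_total = 28/8.601
Q = 3.26 W/m
T_interface = T_inner + Q·ΣR(inner→interface) = 4 + 3.26×5.872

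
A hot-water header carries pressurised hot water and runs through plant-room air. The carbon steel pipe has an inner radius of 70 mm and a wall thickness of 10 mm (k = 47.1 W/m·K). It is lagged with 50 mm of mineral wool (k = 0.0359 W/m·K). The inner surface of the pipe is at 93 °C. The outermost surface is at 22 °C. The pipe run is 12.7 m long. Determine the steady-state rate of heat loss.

Radial resistances (cylindrical: R_cond = ln(r_o/r_i)/(2πkL), R_conv = 1/(h·2πrL)):
R_carbon steel pipe wall = ln(80/70)/(2π×47.1×12.7) = 3.553×10^-5 K/W
R_mineral wool = ln(130/80)/(2π×0.0359×12.7) = 0.1695 K/W
R_total = 0.1695 K/W
Q = ΔT/R_total = 71/0.1695

Q ≈ 419 W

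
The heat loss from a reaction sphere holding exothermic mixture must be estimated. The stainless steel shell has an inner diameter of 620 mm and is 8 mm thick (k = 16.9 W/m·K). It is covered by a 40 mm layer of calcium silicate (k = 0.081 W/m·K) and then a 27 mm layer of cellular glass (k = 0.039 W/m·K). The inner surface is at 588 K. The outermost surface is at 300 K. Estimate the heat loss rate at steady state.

Q ≈ 386 W

For a spherical shell R = (1/r₁ − 1/r₂)/(4πk); film R = 1/(h·4πr²). In series:
R_stainless steel shell = (1/0.31 − 1/0.318)/(4π×16.9) = 3.821×10^-4 K/W
R_calcium silicate = (1/0.318 − 1/0.358)/(4π×0.081) = 0.3452 K/W
R_cellular glass = (1/0.358 − 1/0.385)/(4π×0.039) = 0.3997 K/W
R_total = 0.7453 K/W
Q = ΔT/R_total = 288/0.7453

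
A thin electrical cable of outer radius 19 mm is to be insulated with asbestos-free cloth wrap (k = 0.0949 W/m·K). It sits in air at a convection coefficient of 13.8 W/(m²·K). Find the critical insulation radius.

r_cr ≈ 6.88 mm

For a cylinder r_cr = k/h = 0.0949/13.8
r_cr = 6.88 mm; since the bare radius (19 mm) is above r_cr, any added insulation will reduce heat loss.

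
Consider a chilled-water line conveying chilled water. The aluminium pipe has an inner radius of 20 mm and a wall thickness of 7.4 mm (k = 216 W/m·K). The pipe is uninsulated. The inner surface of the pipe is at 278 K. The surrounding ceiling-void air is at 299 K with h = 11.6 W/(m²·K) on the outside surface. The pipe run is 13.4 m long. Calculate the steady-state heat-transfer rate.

Cylindrical conduction, so R = ln(r₂/r₁)/(2πkL) per layer, in series:
R_aluminium pipe wall = ln(27.4/20)/(2π×216×13.4) = 1.731×10^-5 K/W
R_outer film = 1/(h_o·2πr_oL) = 1/(11.6×2π×0.0274×13.4) = 0.03737 K/W
R_total = 0.03739 K/W
Q = ΔT/R_total = 21/0.03739

Q ≈ 562 W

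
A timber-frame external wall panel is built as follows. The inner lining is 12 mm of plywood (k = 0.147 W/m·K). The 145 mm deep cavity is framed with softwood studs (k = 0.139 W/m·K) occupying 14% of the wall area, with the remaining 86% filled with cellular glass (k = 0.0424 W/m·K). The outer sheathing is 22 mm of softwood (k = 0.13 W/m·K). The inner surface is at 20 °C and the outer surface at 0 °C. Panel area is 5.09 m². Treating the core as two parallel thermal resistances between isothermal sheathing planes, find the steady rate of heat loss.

Sheathing layers in series; stud and cavity paths in parallel between them.
R_inner = 0.012/(0.147×5.09) = 0.01604 K/W
R_stud  = 0.145/(0.139×0.14×5.09) = 1.464 K/W
R_cav   = 0.145/(0.0424×0.86×5.09) = 0.7812 K/W
1/R_core = 1/R_stud + 1/R_cav → R_core = 0.5094 K/W
R_outer = 0.022/(0.13×5.09) = 0.03325 K/W
R_total = 0.5587 K/W
Q = ΔT/R_total = 20/0.5587

Q ≈ 35.8 W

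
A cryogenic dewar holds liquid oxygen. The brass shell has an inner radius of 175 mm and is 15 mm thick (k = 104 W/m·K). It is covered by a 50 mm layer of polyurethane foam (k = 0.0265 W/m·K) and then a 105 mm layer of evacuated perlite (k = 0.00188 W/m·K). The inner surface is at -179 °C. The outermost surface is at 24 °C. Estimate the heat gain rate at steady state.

Spherical conduction: R = (1/r_in − 1/r_out)/(4πk) per layer; series-sum.
R_brass shell = (1/0.175 − 1/0.19)/(4π×104) = 3.452×10^-4 K/W
R_polyurethane foam = (1/0.19 − 1/0.24)/(4π×0.0265) = 3.293 K/W
R_evacuated perlite = (1/0.24 − 1/0.345)/(4π×0.00188) = 53.68 K/W
R_total = 56.97 K/W
Q = ΔT/R_total = 203/56.97

Q ≈ 3.56 W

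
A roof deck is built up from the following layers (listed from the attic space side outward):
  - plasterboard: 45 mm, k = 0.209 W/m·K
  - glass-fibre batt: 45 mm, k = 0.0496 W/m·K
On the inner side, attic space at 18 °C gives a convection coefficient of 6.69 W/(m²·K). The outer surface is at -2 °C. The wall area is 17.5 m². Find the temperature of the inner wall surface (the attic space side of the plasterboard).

Using the resistance-network approach (series):
R_inner film = 1/(h_i·A) = 1/(6.69×17.5) = 0.008542 K/W
R_plasterboard = L/(kA) = 0.045/(0.209×17.5) = 0.0123 K/W
R_glass-fibre batt = L/(kA) = 0.045/(0.0496×17.5) = 0.05184 K/W
R_total = 0.07269 K/W;  Q = ΔT/R_total = 20/0.07269 = 275.1 W
T_interface = T_inner − Q·ΣR(inner→interface) = 18 − 275×0.008542

T ≈ 15.6 °C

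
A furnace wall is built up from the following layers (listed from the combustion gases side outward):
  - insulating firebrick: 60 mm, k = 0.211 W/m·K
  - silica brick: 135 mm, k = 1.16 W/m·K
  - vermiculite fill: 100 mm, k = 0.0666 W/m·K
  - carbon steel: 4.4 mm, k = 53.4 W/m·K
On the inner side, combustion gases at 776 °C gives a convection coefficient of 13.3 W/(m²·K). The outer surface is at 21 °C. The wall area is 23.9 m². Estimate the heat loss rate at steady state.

Using the resistance-network approach (series):
R_inner film = 1/(h_i·A) = 1/(13.3×23.9) = 0.003146 K/W
R_insulating firebrick = L/(kA) = 0.06/(0.211×23.9) = 0.0119 K/W
R_silica brick = L/(kA) = 0.135/(1.16×23.9) = 0.004869 K/W
R_vermiculite fill = L/(kA) = 0.1/(0.0666×23.9) = 0.06282 K/W
R_carbon steel = L/(kA) = 0.0044/(53.4×23.9) = 3.448×10^-6 K/W
R_total = 0.08274 K/W
Q = ΔT / R_total = 755 / 0.08274

Q ≈ 9120 W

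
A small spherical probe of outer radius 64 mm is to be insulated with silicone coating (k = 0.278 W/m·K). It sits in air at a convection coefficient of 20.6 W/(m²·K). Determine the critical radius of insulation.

r_cr ≈ 27 mm

For a sphere r_cr = 2k/h = 2×0.278/20.6
r_cr = 27 mm; since the bare radius (64 mm) is above r_cr, any added insulation will reduce heat loss.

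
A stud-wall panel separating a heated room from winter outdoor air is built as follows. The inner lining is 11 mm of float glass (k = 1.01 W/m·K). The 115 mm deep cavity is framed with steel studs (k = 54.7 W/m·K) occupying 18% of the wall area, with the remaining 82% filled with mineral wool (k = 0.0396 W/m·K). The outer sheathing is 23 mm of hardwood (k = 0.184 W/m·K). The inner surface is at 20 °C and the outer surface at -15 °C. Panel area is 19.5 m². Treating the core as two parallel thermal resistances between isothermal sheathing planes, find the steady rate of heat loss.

Sheathing layers in series; stud and cavity paths in parallel between them.
R_inner = 0.011/(1.01×19.5) = 5.585×10^-4 K/W
R_stud  = 0.115/(54.7×0.18×19.5) = 5.99×10^-4 K/W
R_cav   = 0.115/(0.0396×0.82×19.5) = 0.1816 K/W
1/R_core = 1/R_stud + 1/R_cav → R_core = 5.97×10^-4 K/W
R_outer = 0.023/(0.184×19.5) = 0.00641 K/W
R_total = 0.007566 K/W
Q = ΔT/R_total = 35/0.007566

Q ≈ 4630 W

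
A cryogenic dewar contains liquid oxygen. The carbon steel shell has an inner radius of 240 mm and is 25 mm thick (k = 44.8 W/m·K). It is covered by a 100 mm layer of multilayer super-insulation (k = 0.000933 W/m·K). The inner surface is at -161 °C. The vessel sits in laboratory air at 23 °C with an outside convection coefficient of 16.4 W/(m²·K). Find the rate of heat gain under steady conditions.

Spherical conduction: R = (1/r_in − 1/r_out)/(4πk) per layer; series-sum.
R_carbon steel shell = (1/0.24 − 1/0.265)/(4π×44.8) = 6.982×10^-4 K/W
R_multilayer super-insulation = (1/0.265 − 1/0.365)/(4π×0.000933) = 88.18 K/W
R_outer film = 1/(h·4πr_o²) = 1/(16.4×4π×0.365²) = 0.03642 K/W
R_total = 88.22 K/W
Q = ΔT/R_total = 184/88.22

Q ≈ 2.09 W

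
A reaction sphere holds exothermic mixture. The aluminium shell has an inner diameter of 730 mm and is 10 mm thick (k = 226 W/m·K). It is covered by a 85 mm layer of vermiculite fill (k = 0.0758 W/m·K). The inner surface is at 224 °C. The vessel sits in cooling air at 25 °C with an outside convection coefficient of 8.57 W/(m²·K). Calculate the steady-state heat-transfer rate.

Q ≈ 355 W

Each spherical layer contributes R = (1/r_i − 1/r_o)/(4πk):
R_aluminium shell = (1/0.365 − 1/0.375)/(4π×226) = 2.573×10^-5 K/W
R_vermiculite fill = (1/0.375 − 1/0.46)/(4π×0.0758) = 0.5173 K/W
R_outer film = 1/(h·4πr_o²) = 1/(8.57×4π×0.46²) = 0.04388 K/W
R_total = 0.5612 K/W
Q = ΔT/R_total = 199/0.5612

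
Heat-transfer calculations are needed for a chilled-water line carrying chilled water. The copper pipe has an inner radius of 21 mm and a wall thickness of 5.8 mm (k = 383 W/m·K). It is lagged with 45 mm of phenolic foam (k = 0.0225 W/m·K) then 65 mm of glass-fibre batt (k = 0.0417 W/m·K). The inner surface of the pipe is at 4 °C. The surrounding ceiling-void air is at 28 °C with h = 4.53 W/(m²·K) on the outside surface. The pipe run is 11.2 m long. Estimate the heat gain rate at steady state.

Treating each annulus and film as a series resistance:
R_copper pipe wall = ln(26.8/21)/(2π×383×11.2) = 9.049×10^-6 K/W
R_phenolic foam = ln(71.8/26.8)/(2π×0.0225×11.2) = 0.6224 K/W
R_glass-fibre batt = ln(136.8/71.8)/(2π×0.0417×11.2) = 0.2197 K/W
R_outer film = 1/(h_o·2πr_oL) = 1/(4.53×2π×0.1368×11.2) = 0.02293 K/W
R_total = 0.865 K/W
Q = ΔT/R_total = 24/0.865

Q ≈ 27.7 W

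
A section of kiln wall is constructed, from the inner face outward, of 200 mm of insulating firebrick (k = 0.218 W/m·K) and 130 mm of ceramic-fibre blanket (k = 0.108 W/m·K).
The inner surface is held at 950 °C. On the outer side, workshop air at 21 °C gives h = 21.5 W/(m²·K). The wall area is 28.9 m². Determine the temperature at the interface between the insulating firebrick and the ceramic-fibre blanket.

T ≈ 557 °C

Series thermal resistances:
R_insulating firebrick = L/(kA) = 0.2/(0.218×28.9) = 0.03175 K/W
R_ceramic-fibre blanket = L/(kA) = 0.13/(0.108×28.9) = 0.04165 K/W
R_outer film = 1/(h_o·A) = 1/(21.5×28.9) = 0.001609 K/W
R_total = 0.07501 K/W;  Q = ΔT/R_total = 929/0.07501 = 12390 W
T_interface = T_inner − Q·ΣR(inner→interface) = 950 − 12400×0.03175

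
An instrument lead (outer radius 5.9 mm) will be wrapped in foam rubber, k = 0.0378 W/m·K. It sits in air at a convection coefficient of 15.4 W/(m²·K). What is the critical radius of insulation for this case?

r_cr ≈ 2.45 mm

For a cylinder r_cr = k/h = 0.0378/15.4
r_cr = 2.45 mm; since the bare radius (5.9 mm) is above r_cr, any added insulation will reduce heat loss.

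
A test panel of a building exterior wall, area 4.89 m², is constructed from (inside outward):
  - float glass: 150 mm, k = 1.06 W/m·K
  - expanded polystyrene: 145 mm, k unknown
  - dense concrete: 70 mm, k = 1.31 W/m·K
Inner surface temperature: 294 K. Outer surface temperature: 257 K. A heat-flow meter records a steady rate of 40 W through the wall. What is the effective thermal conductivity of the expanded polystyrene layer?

Using the resistance-network approach (series):
R_float glass = L/(kA) = 0.15/(1.06×4.89) = 0.02894 K/W
R_dense concrete = L/(kA) = 0.07/(1.31×4.89) = 0.01093 K/W
Sum of known resistances R_other = 0.03987 K/W
Total R = ΔT/Q = 37/40 = 0.925 K/W
R_expanded polystyrene = R_total − R_other = 0.8851 K/W
k = L/(R·A) = 0.145/(0.8851×4.89)

k ≈ 0.0335 W/(m·K)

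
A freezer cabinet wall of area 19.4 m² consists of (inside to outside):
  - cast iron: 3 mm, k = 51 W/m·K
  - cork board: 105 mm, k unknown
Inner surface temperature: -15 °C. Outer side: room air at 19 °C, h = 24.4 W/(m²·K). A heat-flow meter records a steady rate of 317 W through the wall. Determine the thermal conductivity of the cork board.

k ≈ 0.0515 W/(m·K)

Using the resistance-network approach (series):
R_cast iron = L/(kA) = 0.003/(51×19.4) = 3.032×10^-6 K/W
R_outer film = 1/(h_o·A) = 1/(24.4×19.4) = 0.002113 K/W
Sum of known resistances R_other = 0.002116 K/W
Total R = ΔT/Q = 34/317 = 0.1073 K/W
R_cork board = R_total − R_other = 0.1051 K/W
k = L/(R·A) = 0.105/(0.1051×19.4)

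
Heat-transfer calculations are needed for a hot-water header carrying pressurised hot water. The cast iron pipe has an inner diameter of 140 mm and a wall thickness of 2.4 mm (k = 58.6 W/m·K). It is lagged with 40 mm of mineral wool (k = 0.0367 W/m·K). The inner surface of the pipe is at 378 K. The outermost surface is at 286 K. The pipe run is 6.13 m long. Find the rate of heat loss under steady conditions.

Cylindrical conduction, so R = ln(r₂/r₁)/(2πkL) per layer, in series:
R_cast iron pipe wall = ln(72.4/70)/(2π×58.6×6.13) = 1.494×10^-5 K/W
R_mineral wool = ln(112.4/72.4)/(2π×0.0367×6.13) = 0.3112 K/W
R_total = 0.3112 K/W
Q = ΔT/R_total = 92/0.3112

Q ≈ 296 W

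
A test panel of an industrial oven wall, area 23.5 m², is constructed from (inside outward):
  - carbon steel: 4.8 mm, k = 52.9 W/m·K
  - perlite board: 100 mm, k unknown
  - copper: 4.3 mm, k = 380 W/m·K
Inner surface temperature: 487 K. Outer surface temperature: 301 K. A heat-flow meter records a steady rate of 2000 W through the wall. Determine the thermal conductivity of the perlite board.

Series thermal resistances:
R_carbon steel = L/(kA) = 0.0048/(52.9×23.5) = 3.861×10^-6 K/W
R_copper = L/(kA) = 0.0043/(380×23.5) = 4.815×10^-7 K/W
Sum of known resistances R_other = 4.343×10^-6 K/W
Total R = ΔT/Q = 186/2000 = 0.093 K/W
R_perlite board = R_total − R_other = 0.093 K/W
k = L/(R·A) = 0.1/(0.093×23.5)

k ≈ 0.0458 W/(m·K)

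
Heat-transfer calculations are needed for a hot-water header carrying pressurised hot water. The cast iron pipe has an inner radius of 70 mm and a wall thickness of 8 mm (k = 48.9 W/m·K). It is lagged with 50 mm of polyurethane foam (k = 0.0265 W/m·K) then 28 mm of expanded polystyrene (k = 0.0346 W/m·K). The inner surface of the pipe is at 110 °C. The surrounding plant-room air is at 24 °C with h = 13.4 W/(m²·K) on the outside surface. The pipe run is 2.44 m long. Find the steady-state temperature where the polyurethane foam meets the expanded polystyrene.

T ≈ 45.4 °C

Radial resistances (cylindrical: R_cond = ln(r_o/r_i)/(2πkL), R_conv = 1/(h·2πrL)):
R_cast iron pipe wall = ln(78/70)/(2π×48.9×2.44) = 1.443×10^-4 K/W
R_polyurethane foam = ln(128/78)/(2π×0.0265×2.44) = 1.219 K/W
R_expanded polystyrene = ln(156/128)/(2π×0.0346×2.44) = 0.3729 K/W
R_outer film = 1/(h_o·2πr_oL) = 1/(13.4×2π×0.156×2.44) = 0.0312 K/W
R_total = 1.623 K/W
Q = ΔT/R_total = 86/1.623
Q = 53 W
T_interface = T_inner − Q·ΣR(inner→interface) = 110 − 53×1.219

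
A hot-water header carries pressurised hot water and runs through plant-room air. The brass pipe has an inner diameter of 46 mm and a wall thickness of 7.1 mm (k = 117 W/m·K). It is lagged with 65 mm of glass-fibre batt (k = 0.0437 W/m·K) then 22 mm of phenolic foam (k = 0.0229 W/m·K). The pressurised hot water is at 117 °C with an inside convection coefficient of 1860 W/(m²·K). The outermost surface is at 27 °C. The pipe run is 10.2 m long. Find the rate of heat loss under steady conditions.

Q ≈ 163 W

Radial resistances (cylindrical: R_cond = ln(r_o/r_i)/(2πkL), R_conv = 1/(h·2πrL)):
R_inner film = 1/(h_i·2πr₁L) = 1/(1860×2π×0.023×10.2) = 3.647×10^-4 K/W
R_brass pipe wall = ln(30.1/23)/(2π×117×10.2) = 3.588×10^-5 K/W
R_glass-fibre batt = ln(95.1/30.1)/(2π×0.0437×10.2) = 0.4108 K/W
R_phenolic foam = ln(117.1/95.1)/(2π×0.0229×10.2) = 0.1418 K/W
R_total = 0.553 K/W
Q = ΔT/R_total = 90/0.553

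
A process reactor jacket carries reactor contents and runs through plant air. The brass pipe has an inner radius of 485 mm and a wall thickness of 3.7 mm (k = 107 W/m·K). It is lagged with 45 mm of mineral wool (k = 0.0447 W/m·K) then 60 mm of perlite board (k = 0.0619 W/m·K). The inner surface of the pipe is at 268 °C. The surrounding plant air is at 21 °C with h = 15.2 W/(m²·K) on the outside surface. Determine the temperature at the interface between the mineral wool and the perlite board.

T ≈ 140 °C

Radial resistances (cylindrical: R_cond = ln(r_o/r_i)/(2πkL), R_conv = 1/(h·2πrL)):
R_brass pipe wall = ln(488.7/485)/(2π×107×1) = 1.13×10^-5 K/W
R_mineral wool = ln(533.7/488.7)/(2π×0.0447×1) = 0.3136 K/W
R_perlite board = ln(593.7/533.7)/(2π×0.0619×1) = 0.2739 K/W
R_outer film = 1/(h_o·2πr_oL) = 1/(15.2×2π×0.5937×1) = 0.01764 K/W
R_total = 0.6052 K/W
Q = ΔT/R_total = 247/0.6052
Q = 408 W/m
T_interface = T_inner − Q·ΣR(inner→interface) = 268 − 408×0.3136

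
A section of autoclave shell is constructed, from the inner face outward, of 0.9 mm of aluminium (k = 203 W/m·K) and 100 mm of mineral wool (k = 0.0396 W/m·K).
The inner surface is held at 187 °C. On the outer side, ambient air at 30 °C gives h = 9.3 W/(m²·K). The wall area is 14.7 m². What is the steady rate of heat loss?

Q ≈ 877 W

Using the resistance-network approach (series):
R_aluminium = L/(kA) = 0.0009/(203×14.7) = 3.016×10^-7 K/W
R_mineral wool = L/(kA) = 0.1/(0.0396×14.7) = 0.1718 K/W
R_outer film = 1/(h_o·A) = 1/(9.3×14.7) = 0.007315 K/W
R_total = 0.1791 K/W
Q = ΔT / R_total = 157 / 0.1791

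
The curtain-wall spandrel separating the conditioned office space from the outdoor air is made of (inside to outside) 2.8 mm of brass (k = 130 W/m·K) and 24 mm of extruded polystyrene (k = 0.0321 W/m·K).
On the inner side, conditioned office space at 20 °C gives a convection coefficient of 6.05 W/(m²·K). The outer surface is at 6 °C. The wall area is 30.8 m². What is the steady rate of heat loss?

Q ≈ 472 W

Using the resistance-network approach (series):
R_inner film = 1/(h_i·A) = 1/(6.05×30.8) = 0.005367 K/W
R_brass = L/(kA) = 0.0028/(130×30.8) = 6.993×10^-7 K/W
R_extruded polystyrene = L/(kA) = 0.024/(0.0321×30.8) = 0.02427 K/W
R_total = 0.02964 K/W
Q = ΔT / R_total = 14 / 0.02964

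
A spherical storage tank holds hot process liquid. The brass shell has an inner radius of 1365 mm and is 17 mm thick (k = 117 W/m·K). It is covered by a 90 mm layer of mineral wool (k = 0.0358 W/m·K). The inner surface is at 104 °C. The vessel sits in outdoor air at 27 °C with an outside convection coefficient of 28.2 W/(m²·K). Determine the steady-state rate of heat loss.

Q ≈ 773 W

Spherical conduction: R = (1/r_in − 1/r_out)/(4πk) per layer; series-sum.
R_brass shell = (1/1.365 − 1/1.382)/(4π×117) = 6.129×10^-6 K/W
R_mineral wool = (1/1.382 − 1/1.472)/(4π×0.0358) = 0.09834 K/W
R_outer film = 1/(h·4πr_o²) = 1/(28.2×4π×1.472²) = 0.001302 K/W
R_total = 0.09965 K/W
Q = ΔT/R_total = 77/0.09965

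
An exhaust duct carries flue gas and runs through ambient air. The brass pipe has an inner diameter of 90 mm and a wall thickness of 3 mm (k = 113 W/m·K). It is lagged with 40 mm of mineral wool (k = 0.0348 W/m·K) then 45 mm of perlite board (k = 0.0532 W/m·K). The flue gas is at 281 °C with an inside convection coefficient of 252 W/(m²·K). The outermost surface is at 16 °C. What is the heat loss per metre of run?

Treating each annulus and film as a series resistance:
R_inner film = 1/(h_i·2πr₁L) = 1/(252×2π×0.045×1) = 0.01403 K/W
R_brass pipe wall = ln(48/45)/(2π×113×1) = 9.09×10^-5 K/W
R_mineral wool = ln(88/48)/(2π×0.0348×1) = 2.772 K/W
R_perlite board = ln(133/88)/(2π×0.0532×1) = 1.236 K/W
R_total = 4.022 K/W
Q = ΔT/R_total = 265/4.022

q′ ≈ 65.9 W/m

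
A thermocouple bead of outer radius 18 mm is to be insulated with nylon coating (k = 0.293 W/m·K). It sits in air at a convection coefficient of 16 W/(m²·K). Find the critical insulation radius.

r_cr ≈ 36.6 mm

For a sphere r_cr = 2k/h = 2×0.293/16
r_cr = 36.6 mm; since the bare radius (18 mm) is below r_cr, adding a thin layer of insulation will *increase* heat loss.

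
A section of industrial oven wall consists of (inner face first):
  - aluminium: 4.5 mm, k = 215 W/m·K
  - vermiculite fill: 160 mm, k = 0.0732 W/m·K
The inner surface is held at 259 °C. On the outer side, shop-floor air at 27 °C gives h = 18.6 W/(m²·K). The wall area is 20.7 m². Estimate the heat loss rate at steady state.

Using the resistance-network approach (series):
R_aluminium = L/(kA) = 0.0045/(215×20.7) = 1.011×10^-6 K/W
R_vermiculite fill = L/(kA) = 0.16/(0.0732×20.7) = 0.1056 K/W
R_outer film = 1/(h_o·A) = 1/(18.6×20.7) = 0.002597 K/W
R_total = 0.1082 K/W
Q = ΔT / R_total = 232 / 0.1082

Q ≈ 2140 W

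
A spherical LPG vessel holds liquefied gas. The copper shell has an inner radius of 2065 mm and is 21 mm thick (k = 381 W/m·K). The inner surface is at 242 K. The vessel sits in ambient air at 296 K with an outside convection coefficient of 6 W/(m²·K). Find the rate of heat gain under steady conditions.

Q ≈ 17700 W

Each spherical layer contributes R = (1/r_i − 1/r_o)/(4πk):
R_copper shell = (1/2.065 − 1/2.086)/(4π×381) = 1.018×10^-6 K/W
R_outer film = 1/(h·4πr_o²) = 1/(6×4π×2.086²) = 0.003048 K/W
R_total = 0.003049 K/W
Q = ΔT/R_total = 54/0.003049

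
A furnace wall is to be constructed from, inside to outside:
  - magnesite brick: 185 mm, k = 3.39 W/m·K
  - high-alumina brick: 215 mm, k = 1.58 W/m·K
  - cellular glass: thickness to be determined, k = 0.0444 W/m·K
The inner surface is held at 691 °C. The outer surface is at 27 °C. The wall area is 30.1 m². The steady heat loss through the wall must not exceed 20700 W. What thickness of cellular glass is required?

L ≈ 34.4 mm

Model the wall as resistances in series:
R_magnesite brick = L/(kA) = 0.185/(3.39×30.1) = 0.001813 K/W
R_high-alumina brick = L/(kA) = 0.215/(1.58×30.1) = 0.004521 K/W
Sum of the known resistances R_other = 0.006334 K/W
Required total resistance R_tot = ΔT/Q_allow = 664/20700 = 0.03208 K/W
R_cellular glass = R_tot − R_other = 0.02574 K/W
L = R·k·A = 0.02574×0.0444×30.1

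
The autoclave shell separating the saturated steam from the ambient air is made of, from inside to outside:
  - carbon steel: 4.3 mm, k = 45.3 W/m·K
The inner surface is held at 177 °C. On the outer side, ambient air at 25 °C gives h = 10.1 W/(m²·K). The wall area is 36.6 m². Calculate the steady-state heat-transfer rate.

Thermal resistances in series:
R_carbon steel = L/(kA) = 0.0043/(45.3×36.6) = 2.594×10^-6 K/W
R_outer film = 1/(h_o·A) = 1/(10.1×36.6) = 0.002705 K/W
R_total = 0.002708 K/W
Q = ΔT / R_total = 152 / 0.002708

Q ≈ 56100 W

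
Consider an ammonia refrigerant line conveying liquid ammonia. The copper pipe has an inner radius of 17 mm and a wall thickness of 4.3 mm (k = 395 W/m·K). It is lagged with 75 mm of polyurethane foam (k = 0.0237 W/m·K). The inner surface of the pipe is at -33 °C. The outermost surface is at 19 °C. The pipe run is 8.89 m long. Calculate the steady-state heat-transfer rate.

Q ≈ 45.6 W

Radial resistances (cylindrical: R_cond = ln(r_o/r_i)/(2πkL), R_conv = 1/(h·2πrL)):
R_copper pipe wall = ln(21.3/17)/(2π×395×8.89) = 1.022×10^-5 K/W
R_polyurethane foam = ln(96.3/21.3)/(2π×0.0237×8.89) = 1.14 K/W
R_total = 1.14 K/W
Q = ΔT/R_total = 52/1.14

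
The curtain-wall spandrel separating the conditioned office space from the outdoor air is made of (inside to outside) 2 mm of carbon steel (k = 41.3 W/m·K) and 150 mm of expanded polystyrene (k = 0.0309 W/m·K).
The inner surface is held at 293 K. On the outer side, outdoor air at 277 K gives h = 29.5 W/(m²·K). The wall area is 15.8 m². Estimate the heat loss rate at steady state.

Q ≈ 51.7 W

Model the wall as resistances in series:
R_carbon steel = L/(kA) = 0.002/(41.3×15.8) = 3.065×10^-6 K/W
R_expanded polystyrene = L/(kA) = 0.15/(0.0309×15.8) = 0.3072 K/W
R_outer film = 1/(h_o·A) = 1/(29.5×15.8) = 0.002145 K/W
R_total = 0.3094 K/W
Q = ΔT / R_total = 16 / 0.3094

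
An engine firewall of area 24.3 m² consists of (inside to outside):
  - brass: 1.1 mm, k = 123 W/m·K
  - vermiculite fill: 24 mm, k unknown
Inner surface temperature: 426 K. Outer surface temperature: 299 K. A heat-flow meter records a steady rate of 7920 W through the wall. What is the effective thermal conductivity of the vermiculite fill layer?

k ≈ 0.0616 W/(m·K)

Series thermal resistances:
R_brass = L/(kA) = 0.0011/(123×24.3) = 3.68×10^-7 K/W
Sum of known resistances R_other = 3.68×10^-7 K/W
Total R = ΔT/Q = 127/7920 = 0.01604 K/W
R_vermiculite fill = R_total − R_other = 0.01603 K/W
k = L/(R·A) = 0.024/(0.01603×24.3)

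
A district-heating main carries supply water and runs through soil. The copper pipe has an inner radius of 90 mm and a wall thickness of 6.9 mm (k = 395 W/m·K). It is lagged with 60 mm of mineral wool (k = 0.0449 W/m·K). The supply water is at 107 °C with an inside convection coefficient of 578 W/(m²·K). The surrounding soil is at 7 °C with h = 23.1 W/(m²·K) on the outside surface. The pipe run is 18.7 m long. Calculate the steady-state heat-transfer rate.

Q ≈ 1070 W

Cylindrical conduction, so R = ln(r₂/r₁)/(2πkL) per layer, in series:
R_inner film = 1/(h_i·2πr₁L) = 1/(578×2π×0.09×18.7) = 1.636×10^-4 K/W
R_copper pipe wall = ln(96.9/90)/(2π×395×18.7) = 1.592×10^-6 K/W
R_mineral wool = ln(156.9/96.9)/(2π×0.0449×18.7) = 0.09135 K/W
R_outer film = 1/(h_o·2πr_oL) = 1/(23.1×2π×0.1569×18.7) = 0.002348 K/W
R_total = 0.09386 K/W
Q = ΔT/R_total = 100/0.09386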